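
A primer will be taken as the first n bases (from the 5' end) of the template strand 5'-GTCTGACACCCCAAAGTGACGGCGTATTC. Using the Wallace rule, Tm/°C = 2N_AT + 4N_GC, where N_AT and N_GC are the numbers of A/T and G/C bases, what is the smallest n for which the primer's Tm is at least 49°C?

First 15 bases: GTCTGACACCCCAAA → Tm = 46°C (< 49°C)
First 16 bases: GTCTGACACCCCAAAG → Tm = 50°C (≥ 49°C)
Each additional base adds 2°C (A/T) or 4°C (G/C), so Tm is non-decreasing in n; n = 16 is the first length to reach 49°C.

n = 16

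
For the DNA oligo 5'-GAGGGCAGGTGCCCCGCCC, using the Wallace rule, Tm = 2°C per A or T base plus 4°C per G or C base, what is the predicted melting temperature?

Counting bases: C=8, G=8, T=1, A=2
A+T = 3, G+C = 16
Tm = 4·16 + 2·3 = 64 + 6 = 70°C

70°C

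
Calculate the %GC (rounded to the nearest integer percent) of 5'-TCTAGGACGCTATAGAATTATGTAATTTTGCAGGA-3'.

Scanning the sequence gives A=11, T=12, C=4, G=8.
G+C = 8 + 4 = 12 out of 35 bases
%GC = 12/35 × 100 = 34.29% ≈ 34%

34%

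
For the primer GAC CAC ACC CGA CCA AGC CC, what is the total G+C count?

14

G=3, A=6, C=11, T=0
G+C = 3 + 11 = 14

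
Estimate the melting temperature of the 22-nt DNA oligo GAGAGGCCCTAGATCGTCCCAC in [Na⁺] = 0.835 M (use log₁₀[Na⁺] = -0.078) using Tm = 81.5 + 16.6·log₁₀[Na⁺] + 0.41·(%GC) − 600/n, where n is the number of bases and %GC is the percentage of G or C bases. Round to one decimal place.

79.0°C

Length n = 22. Counting bases: T=3, G=6, C=8, A=5
G+C = 14, so %GC = 14/22 × 100 = 63.636%
Salt term: 16.6 × (-0.078) = -1.295
GC term: 0.41 × 63.636 = 26.091; length term: −600/22 = −27.273
Tm = 81.5 + (-1.295) + 26.091 − 27.273 = 79.023 → 79.0°C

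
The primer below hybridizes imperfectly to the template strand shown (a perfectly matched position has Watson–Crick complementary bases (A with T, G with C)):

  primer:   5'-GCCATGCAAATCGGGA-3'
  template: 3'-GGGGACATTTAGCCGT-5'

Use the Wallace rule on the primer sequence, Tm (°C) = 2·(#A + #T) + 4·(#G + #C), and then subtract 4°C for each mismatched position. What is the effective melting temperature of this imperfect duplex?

34°C

Primer base counts: A=5, T=2, G=5, C=4 → A+T=7, G+C=9
Perfect-match Tm = 2(7) + 4(9) = 14 + 36 = 50°C
Mismatches (positions where the bases are not complementary): 4 (at positions 1, 4, 7, 15)
Effective Tm = 50 − 4×4 = 50 − 16 = 34°C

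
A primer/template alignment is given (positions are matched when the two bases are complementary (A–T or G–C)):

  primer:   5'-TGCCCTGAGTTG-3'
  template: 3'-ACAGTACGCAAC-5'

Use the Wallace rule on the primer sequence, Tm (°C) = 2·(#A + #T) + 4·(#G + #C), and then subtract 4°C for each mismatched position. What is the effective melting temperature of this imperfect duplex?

26°C

Primer base counts: A=1, T=4, G=4, C=3 → A+T=5, G+C=7
Perfect-match Tm = 2(5) + 4(7) = 10 + 28 = 38°C
Mismatches (positions where the bases are not complementary): 3 (at positions 3, 5, 8)
Effective Tm = 38 − 3×4 = 38 − 12 = 26°C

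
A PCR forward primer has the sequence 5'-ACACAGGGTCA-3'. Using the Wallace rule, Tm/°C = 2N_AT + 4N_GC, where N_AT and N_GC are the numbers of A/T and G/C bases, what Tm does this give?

34°C

G=3, C=3, A=4, T=1
AT pairs contribute 5, GC pairs contribute 6.
Tm = 4·6 + 2·5 = 24 + 10 = 34°C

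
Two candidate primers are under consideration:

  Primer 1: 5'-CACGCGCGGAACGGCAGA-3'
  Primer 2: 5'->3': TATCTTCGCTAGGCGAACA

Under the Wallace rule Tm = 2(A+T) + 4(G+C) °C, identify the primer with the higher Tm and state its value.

Primer 1: A+T=5, G+C=13 → Tm = 2(5)+4(13) = 62°C
Primer 2: A+T=10, G+C=9 → Tm = 2(10)+4(9) = 56°C
62°C vs 56°C → primer 1 is higher.

Primer 1, 62°C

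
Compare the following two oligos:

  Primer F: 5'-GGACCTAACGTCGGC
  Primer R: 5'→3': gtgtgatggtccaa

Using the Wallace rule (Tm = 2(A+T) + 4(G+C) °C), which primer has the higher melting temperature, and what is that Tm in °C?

Primer F: A+T=5, G+C=10 → Tm = 2(5)+4(10) = 50°C
Primer R: A+T=7, G+C=7 → Tm = 2(7)+4(7) = 42°C
50°C vs 42°C → primer F is higher.

Primer F, 50°C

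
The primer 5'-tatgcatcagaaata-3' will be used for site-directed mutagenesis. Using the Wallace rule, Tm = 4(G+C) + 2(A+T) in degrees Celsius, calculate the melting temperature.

38°C

Scanning the sequence gives G=2, C=2, T=4, A=7.
So N_AT = 11 and N_GC = 4.
Tm = 2(11) + 4(4) = 22 + 16 = 38°C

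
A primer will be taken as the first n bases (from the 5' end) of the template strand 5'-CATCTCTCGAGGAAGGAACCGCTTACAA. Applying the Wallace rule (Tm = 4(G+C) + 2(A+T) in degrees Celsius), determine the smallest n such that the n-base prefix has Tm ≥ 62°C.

First 19 bases: CATCTCTCGAGGAAGGAAC → Tm = 58°C (< 62°C)
First 20 bases: CATCTCTCGAGGAAGGAACC → Tm = 62°C (≥ 62°C)
Each additional base adds 2°C (A/T) or 4°C (G/C), so Tm is non-decreasing in n; n = 20 is the first length to reach 62°C.

n = 20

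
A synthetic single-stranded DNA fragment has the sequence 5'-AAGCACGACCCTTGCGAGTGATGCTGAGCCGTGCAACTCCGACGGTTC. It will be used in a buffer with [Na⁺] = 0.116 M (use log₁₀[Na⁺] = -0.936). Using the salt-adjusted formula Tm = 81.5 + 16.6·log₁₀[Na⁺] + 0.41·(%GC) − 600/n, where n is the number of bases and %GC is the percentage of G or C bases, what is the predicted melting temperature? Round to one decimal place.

Length n = 48. Counting bases: G=14, A=10, C=15, T=9
G+C = 29, so %GC = 29/48 × 100 = 60.417%
Salt term: 16.6 × (-0.936) = -15.538
GC term: 0.41 × 60.417 = 24.771; length term: −600/48 = −12.5
Tm = 81.5 + (-15.538) + 24.771 − 12.5 = 78.233 → 78.2°C

78.2°C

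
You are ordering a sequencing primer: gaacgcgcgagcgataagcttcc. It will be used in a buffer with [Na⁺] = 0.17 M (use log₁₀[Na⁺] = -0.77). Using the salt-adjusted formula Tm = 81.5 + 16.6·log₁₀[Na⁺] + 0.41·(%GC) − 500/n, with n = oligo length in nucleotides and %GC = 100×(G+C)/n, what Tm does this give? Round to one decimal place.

Length n = 23. G=7, T=3, A=6, C=7
G+C = 14, so %GC = 14/23 × 100 = 60.87%
Salt term: 16.6 × (-0.77) = -12.782
GC term: 0.41 × 60.87 = 24.957; length term: −500/23 = −21.739
Tm = 81.5 + (-12.782) + 24.957 − 21.739 = 71.936 → 71.9°C

71.9°C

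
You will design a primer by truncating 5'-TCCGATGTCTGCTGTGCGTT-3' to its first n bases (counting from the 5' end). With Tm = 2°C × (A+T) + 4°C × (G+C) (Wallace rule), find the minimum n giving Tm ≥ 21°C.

First 6 bases: TCCGAT → Tm = 18°C (< 21°C)
First 7 bases: TCCGATG → Tm = 22°C (≥ 21°C)
Since every base adds ≥2°C, Tm only increases with n, so the threshold is first crossed at n = 7.

n = 7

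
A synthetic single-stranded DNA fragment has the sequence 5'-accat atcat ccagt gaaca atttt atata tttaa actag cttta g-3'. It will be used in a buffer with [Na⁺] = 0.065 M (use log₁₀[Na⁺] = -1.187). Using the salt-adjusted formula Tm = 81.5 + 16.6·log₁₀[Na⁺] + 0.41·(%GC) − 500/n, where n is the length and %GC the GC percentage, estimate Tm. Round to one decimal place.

Length n = 46. Scanning the sequence gives G=4, C=8, A=17, T=17.
G+C = 12, so %GC = 12/46 × 100 = 26.087%
Salt term: 16.6 × (-1.187) = -19.704
GC term: 0.41 × 26.087 = 10.696; length term: −500/46 = −10.87
Tm = 81.5 + (-19.704) + 10.696 − 10.87 = 61.622 → 61.6°C

61.6°C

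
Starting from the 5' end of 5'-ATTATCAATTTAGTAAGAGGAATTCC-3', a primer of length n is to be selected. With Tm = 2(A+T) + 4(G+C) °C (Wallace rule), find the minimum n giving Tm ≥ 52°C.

First 20 bases: ATTATCAATTTAGTAAGAGG → Tm = 50°C (< 52°C)
First 21 bases: ATTATCAATTTAGTAAGAGGA → Tm = 52°C (≥ 52°C)
Each additional base adds 2°C (A/T) or 4°C (G/C), so Tm is non-decreasing in n; n = 21 is the first length to reach 52°C.

n = 21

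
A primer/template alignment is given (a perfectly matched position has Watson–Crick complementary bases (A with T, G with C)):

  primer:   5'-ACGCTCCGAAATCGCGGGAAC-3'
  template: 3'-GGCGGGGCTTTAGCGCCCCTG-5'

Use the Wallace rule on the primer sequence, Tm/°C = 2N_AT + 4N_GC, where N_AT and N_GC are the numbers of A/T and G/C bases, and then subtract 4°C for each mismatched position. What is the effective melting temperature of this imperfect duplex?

Primer base counts: A=6, T=2, G=6, C=7 → A+T=8, G+C=13
Perfect-match Tm = 2(8) + 4(13) = 16 + 52 = 68°C
Mismatches (positions where the bases are not complementary): 3 (at positions 1, 5, 19)
Effective Tm = 68 − 3×4 = 68 − 12 = 56°C

56°C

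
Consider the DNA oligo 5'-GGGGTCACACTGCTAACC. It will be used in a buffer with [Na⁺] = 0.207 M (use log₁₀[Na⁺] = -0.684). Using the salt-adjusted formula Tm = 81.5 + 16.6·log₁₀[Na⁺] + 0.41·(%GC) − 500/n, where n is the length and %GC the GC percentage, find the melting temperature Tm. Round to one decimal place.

67.4°C

Length n = 18. Scanning the sequence gives A=4, T=3, G=5, C=6.
G+C = 11, so %GC = 11/18 × 100 = 61.111%
Salt term: 16.6 × (-0.684) = -11.354
GC term: 0.41 × 61.111 = 25.056; length term: −500/18 = −27.778
Tm = 81.5 + (-11.354) + 25.056 − 27.778 = 67.424 → 67.4°C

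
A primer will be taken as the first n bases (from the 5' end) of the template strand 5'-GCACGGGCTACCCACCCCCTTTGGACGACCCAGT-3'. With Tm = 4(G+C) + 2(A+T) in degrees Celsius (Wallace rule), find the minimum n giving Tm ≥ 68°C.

First 18 bases: GCACGGGCTACCCACCCC → Tm = 64°C (< 68°C)
First 19 bases: GCACGGGCTACCCACCCCC → Tm = 68°C (≥ 68°C)
Each additional base adds 2°C (A/T) or 4°C (G/C), so Tm is non-decreasing in n; n = 19 is the first length to reach 68°C.

n = 19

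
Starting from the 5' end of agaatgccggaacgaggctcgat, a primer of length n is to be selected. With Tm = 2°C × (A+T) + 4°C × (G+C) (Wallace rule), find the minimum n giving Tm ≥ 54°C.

n = 17

First 16 bases: AGAATGCCGGAACGAG → Tm = 50°C (< 54°C)
First 17 bases: AGAATGCCGGAACGAGG → Tm = 54°C (≥ 54°C)
Since every base adds ≥2°C, Tm only increases with n, so the threshold is first crossed at n = 17.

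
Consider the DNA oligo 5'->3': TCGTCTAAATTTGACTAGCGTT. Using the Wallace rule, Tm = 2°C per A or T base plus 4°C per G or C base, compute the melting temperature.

A=5, G=4, T=9, C=4
So N_AT = 14 and N_GC = 8.
Tm = 2(14) + 4(8) = 28 + 32 = 60°C

60°C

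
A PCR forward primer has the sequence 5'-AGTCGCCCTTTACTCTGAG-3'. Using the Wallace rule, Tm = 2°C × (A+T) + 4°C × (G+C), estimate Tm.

G=4, C=6, T=6, A=3
So N_AT = 9 and N_GC = 10.
Tm = 4·10 + 2·9 = 40 + 18 = 58°C

58°C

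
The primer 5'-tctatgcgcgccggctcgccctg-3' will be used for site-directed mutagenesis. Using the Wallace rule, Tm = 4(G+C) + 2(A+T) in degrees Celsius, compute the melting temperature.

Base counts: C=10, G=7, A=1, T=5
A+T = 6, G+C = 17
Tm = 2×6 + 4×17 = 80°C

80°C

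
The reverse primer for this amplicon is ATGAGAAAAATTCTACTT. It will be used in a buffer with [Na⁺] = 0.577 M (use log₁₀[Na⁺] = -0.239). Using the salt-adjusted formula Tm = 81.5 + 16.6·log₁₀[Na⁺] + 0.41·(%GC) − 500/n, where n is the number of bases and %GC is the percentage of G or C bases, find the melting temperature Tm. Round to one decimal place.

58.9°C

Length n = 18. Counting bases: A=8, C=2, T=6, G=2
G+C = 4, so %GC = 4/18 × 100 = 22.222%
Salt term: 16.6 × (-0.239) = -3.967
GC term: 0.41 × 22.222 = 9.111; length term: −500/18 = −27.778
Tm = 81.5 + (-3.967) + 9.111 − 27.778 = 58.866 → 58.9°C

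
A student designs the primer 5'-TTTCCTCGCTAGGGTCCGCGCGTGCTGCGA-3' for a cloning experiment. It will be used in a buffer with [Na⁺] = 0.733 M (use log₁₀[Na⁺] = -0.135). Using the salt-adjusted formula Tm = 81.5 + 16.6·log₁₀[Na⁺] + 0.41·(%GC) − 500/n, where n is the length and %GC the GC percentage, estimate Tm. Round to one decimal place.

89.9°C

Length n = 30. Scanning the sequence gives G=10, C=10, A=2, T=8.
G+C = 20, so %GC = 20/30 × 100 = 66.667%
Salt term: 16.6 × (-0.135) = -2.241
GC term: 0.41 × 66.667 = 27.333; length term: −500/30 = −16.667
Tm = 81.5 + (-2.241) + 27.333 − 16.667 = 89.925 → 89.9°C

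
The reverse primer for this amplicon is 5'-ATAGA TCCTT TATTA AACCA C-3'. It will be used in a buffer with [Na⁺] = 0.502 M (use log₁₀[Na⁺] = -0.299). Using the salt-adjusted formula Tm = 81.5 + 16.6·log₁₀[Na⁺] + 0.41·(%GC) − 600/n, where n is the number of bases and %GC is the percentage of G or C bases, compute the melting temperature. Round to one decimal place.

59.7°C

Length n = 21. Scanning the sequence gives T=7, A=8, G=1, C=5.
G+C = 6, so %GC = 6/21 × 100 = 28.571%
Salt term: 16.6 × (-0.299) = -4.963
GC term: 0.41 × 28.571 = 11.714; length term: −600/21 = −28.571
Tm = 81.5 + (-4.963) + 11.714 − 28.571 = 59.68 → 59.7°C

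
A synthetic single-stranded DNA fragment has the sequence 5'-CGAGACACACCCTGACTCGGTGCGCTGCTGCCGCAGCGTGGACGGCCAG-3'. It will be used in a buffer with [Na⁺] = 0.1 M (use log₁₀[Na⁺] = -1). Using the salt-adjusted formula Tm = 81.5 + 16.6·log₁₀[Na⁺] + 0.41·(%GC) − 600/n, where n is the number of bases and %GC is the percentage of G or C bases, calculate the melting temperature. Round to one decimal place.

Length n = 49. Counting bases: A=8, G=17, T=6, C=18
G+C = 35, so %GC = 35/49 × 100 = 71.429%
Salt term: 16.6 × (-1) = -16.6
GC term: 0.41 × 71.429 = 29.286; length term: −600/49 = −12.245
Tm = 81.5 + (-16.6) + 29.286 − 12.245 = 81.941 → 81.9°C

81.9°C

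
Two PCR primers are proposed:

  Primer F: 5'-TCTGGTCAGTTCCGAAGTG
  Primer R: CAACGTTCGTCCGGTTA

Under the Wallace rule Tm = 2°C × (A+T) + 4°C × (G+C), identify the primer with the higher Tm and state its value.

Primer F: A+T=9, G+C=10 → Tm = 2(9)+4(10) = 58°C
Primer R: A+T=8, G+C=9 → Tm = 2(8)+4(9) = 52°C
58°C vs 52°C → primer F is higher.

Primer F, 58°C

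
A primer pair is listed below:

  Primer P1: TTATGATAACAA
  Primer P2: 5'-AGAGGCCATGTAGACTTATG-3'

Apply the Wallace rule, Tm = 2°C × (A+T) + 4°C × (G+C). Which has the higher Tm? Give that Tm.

Primer P1: A+T=10, G+C=2 → Tm = 2(10)+4(2) = 28°C
Primer P2: A+T=11, G+C=9 → Tm = 2(11)+4(9) = 58°C
28°C vs 58°C → primer P2 is higher.

Primer P2, 58°C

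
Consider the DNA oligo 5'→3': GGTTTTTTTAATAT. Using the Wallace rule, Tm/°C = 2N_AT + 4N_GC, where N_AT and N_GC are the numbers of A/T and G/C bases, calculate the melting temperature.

32°C

Counting bases: C=0, A=3, T=9, G=2
So N_AT = 12 and N_GC = 2.
Tm = 2(12) + 4(2) = 24 + 8 = 32°C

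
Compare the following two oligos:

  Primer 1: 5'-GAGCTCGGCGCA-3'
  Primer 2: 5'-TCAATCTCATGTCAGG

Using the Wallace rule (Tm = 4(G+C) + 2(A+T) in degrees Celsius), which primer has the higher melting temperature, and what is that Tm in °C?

Primer 1: A+T=3, G+C=9 → Tm = 2(3)+4(9) = 42°C
Primer 2: A+T=9, G+C=7 → Tm = 2(9)+4(7) = 46°C
42°C vs 46°C → primer 2 is higher.

Primer 2, 46°C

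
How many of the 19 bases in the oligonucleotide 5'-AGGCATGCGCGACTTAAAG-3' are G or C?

10

G=6, A=6, C=4, T=3
G+C = 6 + 4 = 10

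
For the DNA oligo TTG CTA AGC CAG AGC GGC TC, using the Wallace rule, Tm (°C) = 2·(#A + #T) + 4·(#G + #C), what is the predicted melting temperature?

64°C

Counting bases: G=6, T=4, A=4, C=6
So N_AT = 8 and N_GC = 12.
Tm = 4·12 + 2·8 = 48 + 16 = 64°C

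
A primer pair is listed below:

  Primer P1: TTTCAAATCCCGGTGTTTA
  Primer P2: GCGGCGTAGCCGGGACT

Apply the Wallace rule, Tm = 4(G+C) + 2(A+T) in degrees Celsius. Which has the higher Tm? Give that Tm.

Primer P2, 60°C

Primer P1: A+T=12, G+C=7 → Tm = 2(12)+4(7) = 52°C
Primer P2: A+T=4, G+C=13 → Tm = 2(4)+4(13) = 60°C
52°C vs 60°C → primer P2 is higher.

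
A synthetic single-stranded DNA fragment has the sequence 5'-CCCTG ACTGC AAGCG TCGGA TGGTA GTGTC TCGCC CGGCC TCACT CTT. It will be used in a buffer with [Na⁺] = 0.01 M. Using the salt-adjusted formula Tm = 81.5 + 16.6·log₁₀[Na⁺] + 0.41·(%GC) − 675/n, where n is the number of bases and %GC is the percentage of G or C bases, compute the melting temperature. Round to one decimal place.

Length n = 48. Scanning the sequence gives A=6, G=13, T=12, C=17.
G+C = 30, so %GC = 30/48 × 100 = 62.5%
Salt term: 16.6 × (-2) = -33.2
GC term: 0.41 × 62.5 = 25.625; length term: −675/48 = −14.062
Tm = 81.5 + (-33.2) + 25.625 − 14.062 = 59.863 → 59.9°C

59.9°C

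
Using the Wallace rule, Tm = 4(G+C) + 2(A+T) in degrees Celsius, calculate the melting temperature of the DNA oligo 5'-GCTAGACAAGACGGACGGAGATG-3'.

72°C

Base counts: G=9, A=8, T=2, C=4
So N_AT = 10 and N_GC = 13.
Tm = 4·13 + 2·10 = 52 + 20 = 72°C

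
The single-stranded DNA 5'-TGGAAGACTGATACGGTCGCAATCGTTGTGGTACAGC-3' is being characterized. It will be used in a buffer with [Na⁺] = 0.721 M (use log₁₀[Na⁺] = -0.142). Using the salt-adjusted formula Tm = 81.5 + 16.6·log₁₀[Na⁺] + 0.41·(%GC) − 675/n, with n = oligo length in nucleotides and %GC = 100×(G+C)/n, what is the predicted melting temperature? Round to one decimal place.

82.0°C

Length n = 37. Scanning the sequence gives T=9, G=12, C=7, A=9.
G+C = 19, so %GC = 19/37 × 100 = 51.351%
Salt term: 16.6 × (-0.142) = -2.357
GC term: 0.41 × 51.351 = 21.054; length term: −675/37 = −18.243
Tm = 81.5 + (-2.357) + 21.054 − 18.243 = 81.954 → 82.0°C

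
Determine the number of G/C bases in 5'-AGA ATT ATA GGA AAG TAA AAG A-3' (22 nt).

5

Counting bases: T=4, G=5, C=0, A=13
G+C = 5 + 0 = 5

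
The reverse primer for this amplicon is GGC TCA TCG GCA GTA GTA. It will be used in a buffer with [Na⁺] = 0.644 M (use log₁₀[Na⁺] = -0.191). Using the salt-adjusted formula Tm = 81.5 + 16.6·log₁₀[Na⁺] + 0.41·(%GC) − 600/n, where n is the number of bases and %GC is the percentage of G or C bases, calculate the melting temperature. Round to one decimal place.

67.8°C

Length n = 18. Base counts: C=4, T=4, G=6, A=4
G+C = 10, so %GC = 10/18 × 100 = 55.556%
Salt term: 16.6 × (-0.191) = -3.171
GC term: 0.41 × 55.556 = 22.778; length term: −600/18 = −33.333
Tm = 81.5 + (-3.171) + 22.778 − 33.333 = 67.774 → 67.8°C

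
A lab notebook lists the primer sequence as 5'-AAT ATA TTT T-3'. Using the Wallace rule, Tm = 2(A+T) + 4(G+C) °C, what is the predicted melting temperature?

Base counts: G=0, C=0, T=6, A=4
AT pairs contribute 10, GC pairs contribute 0.
Tm = 4·0 + 2·10 = 0 + 20 = 20°C

20°C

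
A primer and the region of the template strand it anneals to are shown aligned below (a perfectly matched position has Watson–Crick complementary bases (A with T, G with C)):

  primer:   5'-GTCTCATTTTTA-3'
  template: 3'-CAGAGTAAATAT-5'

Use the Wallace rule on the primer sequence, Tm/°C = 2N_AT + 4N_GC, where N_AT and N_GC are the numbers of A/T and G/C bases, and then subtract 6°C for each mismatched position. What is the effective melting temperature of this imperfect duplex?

24°C

Primer base counts: A=2, T=7, G=1, C=2 → A+T=9, G+C=3
Perfect-match Tm = 2(9) + 4(3) = 18 + 12 = 30°C
Mismatches (positions where the bases are not complementary): 1 (at position 10)
Effective Tm = 30 − 1×6 = 30 − 6 = 24°C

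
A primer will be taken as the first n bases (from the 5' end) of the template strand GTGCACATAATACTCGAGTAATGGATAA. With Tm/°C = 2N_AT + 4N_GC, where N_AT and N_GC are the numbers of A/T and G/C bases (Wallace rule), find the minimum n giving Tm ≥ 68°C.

n = 24

First 23 bases: GTGCACATAATACTCGAGTAATG → Tm = 64°C (< 68°C)
First 24 bases: GTGCACATAATACTCGAGTAATGG → Tm = 68°C (≥ 68°C)
Since every base adds ≥2°C, Tm only increases with n, so the threshold is first crossed at n = 24.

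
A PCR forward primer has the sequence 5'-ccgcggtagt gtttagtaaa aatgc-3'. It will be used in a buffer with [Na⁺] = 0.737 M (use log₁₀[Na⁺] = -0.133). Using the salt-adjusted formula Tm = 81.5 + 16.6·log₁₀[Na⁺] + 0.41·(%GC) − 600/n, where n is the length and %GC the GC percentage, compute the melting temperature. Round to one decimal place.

73.3°C

Length n = 25. A=7, G=7, T=7, C=4
G+C = 11, so %GC = 11/25 × 100 = 44%
Salt term: 16.6 × (-0.133) = -2.208
GC term: 0.41 × 44 = 18.04; length term: −600/25 = −24
Tm = 81.5 + (-2.208) + 18.04 − 24 = 73.332 → 73.3°C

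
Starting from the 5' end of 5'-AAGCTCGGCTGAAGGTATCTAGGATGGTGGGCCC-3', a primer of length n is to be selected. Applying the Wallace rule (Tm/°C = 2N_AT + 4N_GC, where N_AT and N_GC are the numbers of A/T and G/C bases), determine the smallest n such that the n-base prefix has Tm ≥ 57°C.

n = 19

First 18 bases: AAGCTCGGCTGAAGGTAT → Tm = 54°C (< 57°C)
First 19 bases: AAGCTCGGCTGAAGGTATC → Tm = 58°C (≥ 57°C)
Each additional base adds 2°C (A/T) or 4°C (G/C), so Tm is non-decreasing in n; n = 19 is the first length to reach 57°C.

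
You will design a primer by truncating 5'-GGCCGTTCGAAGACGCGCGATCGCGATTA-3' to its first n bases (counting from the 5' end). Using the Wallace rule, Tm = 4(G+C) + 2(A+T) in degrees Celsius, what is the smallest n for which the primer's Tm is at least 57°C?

First 16 bases: GGCCGTTCGAAGACGC → Tm = 54°C (< 57°C)
First 17 bases: GGCCGTTCGAAGACGCG → Tm = 58°C (≥ 57°C)
Since every base adds ≥2°C, Tm only increases with n, so the threshold is first crossed at n = 17.

n = 17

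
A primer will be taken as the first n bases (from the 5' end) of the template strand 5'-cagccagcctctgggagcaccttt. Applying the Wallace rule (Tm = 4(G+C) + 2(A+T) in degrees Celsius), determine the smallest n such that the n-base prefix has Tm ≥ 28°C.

First 7 bases: CAGCCAG → Tm = 24°C (< 28°C)
First 8 bases: CAGCCAGC → Tm = 28°C (≥ 28°C)
Since every base adds ≥2°C, Tm only increases with n, so the threshold is first crossed at n = 8.

n = 8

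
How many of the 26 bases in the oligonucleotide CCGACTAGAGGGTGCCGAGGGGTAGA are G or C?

17

T=3, A=6, G=12, C=5
G+C = 12 + 5 = 17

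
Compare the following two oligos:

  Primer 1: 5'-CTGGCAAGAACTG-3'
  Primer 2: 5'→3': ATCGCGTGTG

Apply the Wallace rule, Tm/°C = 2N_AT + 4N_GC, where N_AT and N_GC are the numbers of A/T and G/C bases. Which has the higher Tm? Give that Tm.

Primer 1: A+T=6, G+C=7 → Tm = 2(6)+4(7) = 40°C
Primer 2: A+T=4, G+C=6 → Tm = 2(4)+4(6) = 32°C
40°C vs 32°C → primer 1 is higher.

Primer 1, 40°C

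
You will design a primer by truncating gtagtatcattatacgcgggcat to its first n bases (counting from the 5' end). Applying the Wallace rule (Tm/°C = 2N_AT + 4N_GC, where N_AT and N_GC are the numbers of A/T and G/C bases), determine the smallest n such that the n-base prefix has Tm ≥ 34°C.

First 13 bases: GTAGTATCATTAT → Tm = 32°C (< 34°C)
First 14 bases: GTAGTATCATTATA → Tm = 34°C (≥ 34°C)
Each additional base adds 2°C (A/T) or 4°C (G/C), so Tm is non-decreasing in n; n = 14 is the first length to reach 34°C.

n = 14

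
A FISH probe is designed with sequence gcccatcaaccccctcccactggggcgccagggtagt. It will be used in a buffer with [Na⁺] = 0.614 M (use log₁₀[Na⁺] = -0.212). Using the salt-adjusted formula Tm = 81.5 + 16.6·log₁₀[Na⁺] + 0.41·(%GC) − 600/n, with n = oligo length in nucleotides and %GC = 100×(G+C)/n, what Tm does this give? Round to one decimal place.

Length n = 37. Base counts: T=5, A=6, G=10, C=16
G+C = 26, so %GC = 26/37 × 100 = 70.27%
Salt term: 16.6 × (-0.212) = -3.519
GC term: 0.41 × 70.27 = 28.811; length term: −600/37 = −16.216
Tm = 81.5 + (-3.519) + 28.811 − 16.216 = 90.576 → 90.6°C

90.6°C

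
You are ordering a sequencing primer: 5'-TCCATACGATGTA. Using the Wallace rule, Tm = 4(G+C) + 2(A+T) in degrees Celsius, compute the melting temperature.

36°C

Counting bases: A=4, G=2, T=4, C=3
So N_AT = 8 and N_GC = 5.
Tm = 2(8) + 4(5) = 16 + 20 = 36°C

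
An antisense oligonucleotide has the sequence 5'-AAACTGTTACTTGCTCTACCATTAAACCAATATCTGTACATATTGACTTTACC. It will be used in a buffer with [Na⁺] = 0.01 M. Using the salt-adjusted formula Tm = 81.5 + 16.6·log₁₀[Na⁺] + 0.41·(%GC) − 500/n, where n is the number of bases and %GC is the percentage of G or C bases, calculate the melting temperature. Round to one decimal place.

Length n = 53. Scanning the sequence gives T=19, A=17, C=13, G=4.
G+C = 17, so %GC = 17/53 × 100 = 32.075%
Salt term: 16.6 × (-2) = -33.2
GC term: 0.41 × 32.075 = 13.151; length term: −500/53 = −9.434
Tm = 81.5 + (-33.2) + 13.151 − 9.434 = 52.017 → 52.0°C

52.0°C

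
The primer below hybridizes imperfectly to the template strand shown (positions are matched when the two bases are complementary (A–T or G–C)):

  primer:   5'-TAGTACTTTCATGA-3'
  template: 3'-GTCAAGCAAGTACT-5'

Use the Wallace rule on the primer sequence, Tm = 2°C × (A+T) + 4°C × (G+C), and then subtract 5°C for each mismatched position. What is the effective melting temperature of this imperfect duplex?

21°C

Primer base counts: A=4, T=6, G=2, C=2 → A+T=10, G+C=4
Perfect-match Tm = 2(10) + 4(4) = 20 + 16 = 36°C
Mismatches (positions where the bases are not complementary): 3 (at positions 1, 5, 7)
Effective Tm = 36 − 3×5 = 36 − 15 = 21°C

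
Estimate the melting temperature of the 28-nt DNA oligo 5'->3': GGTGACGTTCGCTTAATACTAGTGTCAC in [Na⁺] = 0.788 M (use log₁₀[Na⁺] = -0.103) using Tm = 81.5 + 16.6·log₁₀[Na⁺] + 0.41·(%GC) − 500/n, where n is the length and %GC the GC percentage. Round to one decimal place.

Length n = 28. Base counts: A=6, G=7, C=6, T=9
G+C = 13, so %GC = 13/28 × 100 = 46.429%
Salt term: 16.6 × (-0.103) = -1.71
GC term: 0.41 × 46.429 = 19.036; length term: −500/28 = −17.857
Tm = 81.5 + (-1.71) + 19.036 − 17.857 = 80.969 → 81.0°C

81.0°C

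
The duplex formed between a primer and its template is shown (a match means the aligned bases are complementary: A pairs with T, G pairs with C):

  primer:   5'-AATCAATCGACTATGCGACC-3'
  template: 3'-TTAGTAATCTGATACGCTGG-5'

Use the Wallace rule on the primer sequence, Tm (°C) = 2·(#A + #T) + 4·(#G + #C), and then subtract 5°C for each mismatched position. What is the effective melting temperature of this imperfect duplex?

Primer base counts: A=7, T=4, G=3, C=6 → A+T=11, G+C=9
Perfect-match Tm = 2(11) + 4(9) = 22 + 36 = 58°C
Mismatches (positions where the bases are not complementary): 2 (at positions 6, 8)
Effective Tm = 58 − 2×5 = 58 − 10 = 48°C

48°C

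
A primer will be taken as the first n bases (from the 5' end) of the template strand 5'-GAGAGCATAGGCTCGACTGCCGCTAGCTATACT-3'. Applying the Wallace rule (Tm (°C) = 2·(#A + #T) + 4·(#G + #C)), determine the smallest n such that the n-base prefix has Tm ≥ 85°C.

n = 27

First 26 bases: GAGAGCATAGGCTCGACTGCCGCTAG → Tm = 84°C (< 85°C)
First 27 bases: GAGAGCATAGGCTCGACTGCCGCTAGC → Tm = 88°C (≥ 85°C)
Each additional base adds 2°C (A/T) or 4°C (G/C), so Tm is non-decreasing in n; n = 27 is the first length to reach 85°C.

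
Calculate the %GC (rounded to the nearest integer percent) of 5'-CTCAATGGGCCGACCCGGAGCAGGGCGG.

75%

Scanning the sequence gives G=12, A=5, C=9, T=2.
G+C = 12 + 9 = 21 out of 28 bases
%GC = 21/28 × 100 = 75% ≈ 75%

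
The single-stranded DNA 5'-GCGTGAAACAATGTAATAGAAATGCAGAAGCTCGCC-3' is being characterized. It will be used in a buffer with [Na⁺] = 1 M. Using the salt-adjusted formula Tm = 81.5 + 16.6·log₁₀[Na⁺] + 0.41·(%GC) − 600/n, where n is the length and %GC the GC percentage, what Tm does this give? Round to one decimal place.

Length n = 36. T=6, G=9, A=14, C=7
G+C = 16, so %GC = 16/36 × 100 = 44.444%
Salt term: 16.6 × (0) = 0
GC term: 0.41 × 44.444 = 18.222; length term: −600/36 = −16.667
Tm = 81.5 + (0) + 18.222 − 16.667 = 83.055 → 83.1°C

83.1°C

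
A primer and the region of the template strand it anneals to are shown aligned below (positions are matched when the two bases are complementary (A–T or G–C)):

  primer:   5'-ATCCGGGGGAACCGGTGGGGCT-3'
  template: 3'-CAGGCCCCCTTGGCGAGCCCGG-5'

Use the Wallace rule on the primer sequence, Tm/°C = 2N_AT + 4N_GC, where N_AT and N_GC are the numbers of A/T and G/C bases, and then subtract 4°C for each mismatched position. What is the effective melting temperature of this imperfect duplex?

Primer base counts: A=3, T=3, G=11, C=5 → A+T=6, G+C=16
Perfect-match Tm = 2(6) + 4(16) = 12 + 64 = 76°C
Mismatches (positions where the bases are not complementary): 4 (at positions 1, 15, 17, 22)
Effective Tm = 76 − 4×4 = 76 − 16 = 60°C

60°C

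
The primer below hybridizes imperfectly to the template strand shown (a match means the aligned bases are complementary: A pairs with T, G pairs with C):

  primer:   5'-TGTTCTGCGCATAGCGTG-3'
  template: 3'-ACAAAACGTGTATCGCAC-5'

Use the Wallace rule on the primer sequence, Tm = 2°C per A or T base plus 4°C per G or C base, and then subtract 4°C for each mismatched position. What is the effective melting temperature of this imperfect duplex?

48°C

Primer base counts: A=2, T=6, G=6, C=4 → A+T=8, G+C=10
Perfect-match Tm = 2(8) + 4(10) = 16 + 40 = 56°C
Mismatches (positions where the bases are not complementary): 2 (at positions 5, 9)
Effective Tm = 56 − 2×4 = 56 − 8 = 48°C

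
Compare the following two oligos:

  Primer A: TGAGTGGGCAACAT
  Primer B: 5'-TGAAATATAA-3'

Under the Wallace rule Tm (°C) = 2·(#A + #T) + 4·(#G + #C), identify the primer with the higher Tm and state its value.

Primer A: A+T=7, G+C=7 → Tm = 2(7)+4(7) = 42°C
Primer B: A+T=9, G+C=1 → Tm = 2(9)+4(1) = 22°C
42°C vs 22°C → primer A is higher.

Primer A, 42°C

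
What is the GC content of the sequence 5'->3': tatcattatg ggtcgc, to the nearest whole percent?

44%

Base counts: T=6, C=3, G=4, A=3
G+C = 4 + 3 = 7 out of 16 bases
%GC = 7/16 × 100 = 43.75% ≈ 44%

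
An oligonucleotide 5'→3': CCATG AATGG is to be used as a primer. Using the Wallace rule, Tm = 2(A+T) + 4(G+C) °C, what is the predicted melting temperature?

Scanning the sequence gives C=2, G=3, T=2, A=3.
AT pairs contribute 5, GC pairs contribute 5.
Tm = 4·5 + 2·5 = 20 + 10 = 30°C

30°C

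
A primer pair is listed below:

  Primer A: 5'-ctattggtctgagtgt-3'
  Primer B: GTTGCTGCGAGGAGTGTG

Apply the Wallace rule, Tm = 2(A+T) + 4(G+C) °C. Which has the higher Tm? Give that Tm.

Primer A: A+T=9, G+C=7 → Tm = 2(9)+4(7) = 46°C
Primer B: A+T=7, G+C=11 → Tm = 2(7)+4(11) = 58°C
46°C vs 58°C → primer B is higher.

Primer B, 58°C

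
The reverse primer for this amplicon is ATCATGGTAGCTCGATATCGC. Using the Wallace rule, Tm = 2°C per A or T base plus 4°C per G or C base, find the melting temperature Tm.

62°C

Scanning the sequence gives A=5, G=5, T=6, C=5.
So N_AT = 11 and N_GC = 10.
Tm = 2×11 + 4×10 = 62°C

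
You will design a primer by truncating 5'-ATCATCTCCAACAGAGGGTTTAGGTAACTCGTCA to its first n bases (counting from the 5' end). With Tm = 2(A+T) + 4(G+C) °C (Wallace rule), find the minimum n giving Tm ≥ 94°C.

n = 33

First 32 bases: ATCATCTCCAACAGAGGGTTTAGGTAACTCGT → Tm = 92°C (< 94°C)
First 33 bases: ATCATCTCCAACAGAGGGTTTAGGTAACTCGTC → Tm = 96°C (≥ 94°C)
Each additional base adds 2°C (A/T) or 4°C (G/C), so Tm is non-decreasing in n; n = 33 is the first length to reach 94°C.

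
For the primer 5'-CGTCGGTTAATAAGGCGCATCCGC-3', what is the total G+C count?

Counting bases: G=7, T=5, C=7, A=5
Total G or C: 7 + 7 = 14

14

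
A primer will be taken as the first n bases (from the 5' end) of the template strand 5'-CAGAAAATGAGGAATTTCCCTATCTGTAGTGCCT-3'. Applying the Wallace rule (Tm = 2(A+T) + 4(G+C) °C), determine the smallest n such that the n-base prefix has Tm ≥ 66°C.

First 23 bases: CAGAAAATGAGGAATTTCCCTAT → Tm = 62°C (< 66°C)
First 24 bases: CAGAAAATGAGGAATTTCCCTATC → Tm = 66°C (≥ 66°C)
Each additional base adds 2°C (A/T) or 4°C (G/C), so Tm is non-decreasing in n; n = 24 is the first length to reach 66°C.

n = 24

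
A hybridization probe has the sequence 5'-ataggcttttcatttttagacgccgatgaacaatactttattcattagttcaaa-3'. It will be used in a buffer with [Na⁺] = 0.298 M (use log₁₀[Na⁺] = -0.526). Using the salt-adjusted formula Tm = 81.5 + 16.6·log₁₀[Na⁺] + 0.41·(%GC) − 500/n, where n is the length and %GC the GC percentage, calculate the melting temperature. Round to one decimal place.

Length n = 54. Base counts: G=7, T=21, C=9, A=17
G+C = 16, so %GC = 16/54 × 100 = 29.63%
Salt term: 16.6 × (-0.526) = -8.732
GC term: 0.41 × 29.63 = 12.148; length term: −500/54 = −9.259
Tm = 81.5 + (-8.732) + 12.148 − 9.259 = 75.657 → 75.7°C

75.7°C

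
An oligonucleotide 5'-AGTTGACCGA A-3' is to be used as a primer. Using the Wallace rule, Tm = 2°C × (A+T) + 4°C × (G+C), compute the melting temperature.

G=3, A=4, T=2, C=2
A+T = 6, G+C = 5
Tm = 2(6) + 4(5) = 12 + 20 = 32°C

32°C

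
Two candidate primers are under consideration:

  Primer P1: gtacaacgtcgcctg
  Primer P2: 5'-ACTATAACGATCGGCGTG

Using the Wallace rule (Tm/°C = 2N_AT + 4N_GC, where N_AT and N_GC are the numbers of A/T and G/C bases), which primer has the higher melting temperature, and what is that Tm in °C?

Primer P2, 54°C

Primer P1: A+T=6, G+C=9 → Tm = 2(6)+4(9) = 48°C
Primer P2: A+T=9, G+C=9 → Tm = 2(9)+4(9) = 54°C
48°C vs 54°C → primer P2 is higher.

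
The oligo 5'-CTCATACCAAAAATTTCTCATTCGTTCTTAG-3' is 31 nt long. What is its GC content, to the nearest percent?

32%

Counting bases: A=9, G=2, T=12, C=8
G+C = 2 + 8 = 10 out of 31 bases
%GC = 10/31 × 100 = 32.26% ≈ 32%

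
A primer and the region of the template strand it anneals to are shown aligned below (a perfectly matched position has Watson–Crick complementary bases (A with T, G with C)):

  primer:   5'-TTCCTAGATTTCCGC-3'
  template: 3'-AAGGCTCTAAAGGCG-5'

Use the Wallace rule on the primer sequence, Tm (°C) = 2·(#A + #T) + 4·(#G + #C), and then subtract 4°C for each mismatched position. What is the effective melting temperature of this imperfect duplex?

Primer base counts: A=2, T=6, G=2, C=5 → A+T=8, G+C=7
Perfect-match Tm = 2(8) + 4(7) = 16 + 28 = 44°C
Mismatches (positions where the bases are not complementary): 1 (at position 5)
Effective Tm = 44 − 1×4 = 44 − 4 = 40°C

40°C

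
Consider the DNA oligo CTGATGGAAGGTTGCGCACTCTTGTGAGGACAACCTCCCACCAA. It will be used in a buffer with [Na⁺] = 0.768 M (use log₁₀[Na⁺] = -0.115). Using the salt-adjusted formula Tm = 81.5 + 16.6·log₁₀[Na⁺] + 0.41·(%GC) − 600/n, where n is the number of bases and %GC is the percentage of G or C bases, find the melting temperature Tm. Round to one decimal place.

Length n = 44. Scanning the sequence gives C=13, T=9, A=11, G=11.
G+C = 24, so %GC = 24/44 × 100 = 54.545%
Salt term: 16.6 × (-0.115) = -1.909
GC term: 0.41 × 54.545 = 22.363; length term: −600/44 = −13.636
Tm = 81.5 + (-1.909) + 22.363 − 13.636 = 88.318 → 88.3°C

88.3°C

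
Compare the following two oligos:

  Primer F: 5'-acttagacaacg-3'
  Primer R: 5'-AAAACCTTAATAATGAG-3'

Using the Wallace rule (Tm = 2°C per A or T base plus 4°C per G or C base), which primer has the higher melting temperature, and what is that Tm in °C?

Primer R, 42°C

Primer F: A+T=7, G+C=5 → Tm = 2(7)+4(5) = 34°C
Primer R: A+T=13, G+C=4 → Tm = 2(13)+4(4) = 42°C
34°C vs 42°C → primer R is higher.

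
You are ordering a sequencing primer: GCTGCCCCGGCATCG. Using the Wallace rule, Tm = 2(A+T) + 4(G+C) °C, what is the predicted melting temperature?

A=1, G=5, T=2, C=7
AT pairs contribute 3, GC pairs contribute 12.
Tm = 4·12 + 2·3 = 48 + 6 = 54°C

54°C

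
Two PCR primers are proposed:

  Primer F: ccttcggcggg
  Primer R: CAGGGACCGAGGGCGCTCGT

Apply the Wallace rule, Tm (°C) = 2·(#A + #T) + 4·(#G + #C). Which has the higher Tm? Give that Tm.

Primer F: A+T=2, G+C=9 → Tm = 2(2)+4(9) = 40°C
Primer R: A+T=5, G+C=15 → Tm = 2(5)+4(15) = 70°C
40°C vs 70°C → primer R is higher.

Primer R, 70°C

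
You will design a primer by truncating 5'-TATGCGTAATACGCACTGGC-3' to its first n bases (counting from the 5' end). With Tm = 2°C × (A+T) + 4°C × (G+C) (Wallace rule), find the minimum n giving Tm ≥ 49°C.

First 17 bases: TATGCGTAATACGCACT → Tm = 48°C (< 49°C)
First 18 bases: TATGCGTAATACGCACTG → Tm = 52°C (≥ 49°C)
Since every base adds ≥2°C, Tm only increases with n, so the threshold is first crossed at n = 18.

n = 18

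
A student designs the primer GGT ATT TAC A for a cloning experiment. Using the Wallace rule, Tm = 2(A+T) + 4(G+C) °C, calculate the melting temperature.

T=4, G=2, C=1, A=3
AT pairs contribute 7, GC pairs contribute 3.
Tm = 2(7) + 4(3) = 14 + 12 = 26°C

26°C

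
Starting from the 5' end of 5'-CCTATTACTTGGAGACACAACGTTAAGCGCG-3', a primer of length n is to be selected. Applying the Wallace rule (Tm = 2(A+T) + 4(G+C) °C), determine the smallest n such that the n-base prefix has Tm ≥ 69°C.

First 24 bases: CCTATTACTTGGAGACACAACGTT → Tm = 68°C (< 69°C)
First 25 bases: CCTATTACTTGGAGACACAACGTTA → Tm = 70°C (≥ 69°C)
Since every base adds ≥2°C, Tm only increases with n, so the threshold is first crossed at n = 25.

n = 25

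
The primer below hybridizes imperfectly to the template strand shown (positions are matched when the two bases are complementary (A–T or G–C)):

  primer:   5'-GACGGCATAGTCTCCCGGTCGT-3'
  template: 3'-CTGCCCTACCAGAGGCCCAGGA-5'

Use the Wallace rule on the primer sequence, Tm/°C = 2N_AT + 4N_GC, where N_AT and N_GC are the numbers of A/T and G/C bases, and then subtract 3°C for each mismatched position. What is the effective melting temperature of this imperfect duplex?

60°C

Primer base counts: A=3, T=5, G=7, C=7 → A+T=8, G+C=14
Perfect-match Tm = 2(8) + 4(14) = 16 + 56 = 72°C
Mismatches (positions where the bases are not complementary): 4 (at positions 6, 9, 16, 21)
Effective Tm = 72 − 4×3 = 72 − 12 = 60°C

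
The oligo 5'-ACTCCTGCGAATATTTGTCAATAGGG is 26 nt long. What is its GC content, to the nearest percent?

42%

Scanning the sequence gives T=8, C=5, G=6, A=7.
G+C = 6 + 5 = 11 out of 26 bases
%GC = 11/26 × 100 = 42.31% ≈ 42%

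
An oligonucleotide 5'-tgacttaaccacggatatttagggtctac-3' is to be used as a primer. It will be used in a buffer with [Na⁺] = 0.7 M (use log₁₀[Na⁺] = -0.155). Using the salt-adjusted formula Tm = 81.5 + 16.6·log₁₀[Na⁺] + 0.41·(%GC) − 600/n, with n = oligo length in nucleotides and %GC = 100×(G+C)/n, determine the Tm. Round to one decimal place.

Length n = 29. Scanning the sequence gives G=6, T=9, A=8, C=6.
G+C = 12, so %GC = 12/29 × 100 = 41.379%
Salt term: 16.6 × (-0.155) = -2.573
GC term: 0.41 × 41.379 = 16.965; length term: −600/29 = −20.69
Tm = 81.5 + (-2.573) + 16.965 − 20.69 = 75.202 → 75.2°C

75.2°C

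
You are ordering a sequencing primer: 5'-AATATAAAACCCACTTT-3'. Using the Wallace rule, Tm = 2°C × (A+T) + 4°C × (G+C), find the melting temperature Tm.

42°C

G=0, T=5, C=4, A=8
So N_AT = 13 and N_GC = 4.
Tm = 2(13) + 4(4) = 26 + 16 = 42°C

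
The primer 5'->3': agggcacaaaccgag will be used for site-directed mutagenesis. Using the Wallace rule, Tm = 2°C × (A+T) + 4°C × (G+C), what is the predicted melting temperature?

48°C

Base counts: G=5, A=6, T=0, C=4
A+T = 6, G+C = 9
Tm = 4·9 + 2·6 = 36 + 12 = 48°C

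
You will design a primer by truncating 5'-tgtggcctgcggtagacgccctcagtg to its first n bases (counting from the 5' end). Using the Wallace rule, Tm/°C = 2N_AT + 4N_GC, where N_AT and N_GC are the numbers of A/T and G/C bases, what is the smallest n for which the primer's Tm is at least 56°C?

n = 17

First 16 bases: TGTGGCCTGCGGTAGA → Tm = 52°C (< 56°C)
First 17 bases: TGTGGCCTGCGGTAGAC → Tm = 56°C (≥ 56°C)
Each additional base adds 2°C (A/T) or 4°C (G/C), so Tm is non-decreasing in n; n = 17 is the first length to reach 56°C.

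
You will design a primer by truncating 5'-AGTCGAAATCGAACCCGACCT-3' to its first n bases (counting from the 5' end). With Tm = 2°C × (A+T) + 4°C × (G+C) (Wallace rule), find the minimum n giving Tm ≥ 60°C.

First 19 bases: AGTCGAAATCGAACCCGAC → Tm = 58°C (< 60°C)
First 20 bases: AGTCGAAATCGAACCCGACC → Tm = 62°C (≥ 60°C)
Each additional base adds 2°C (A/T) or 4°C (G/C), so Tm is non-decreasing in n; n = 20 is the first length to reach 60°C.

n = 20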